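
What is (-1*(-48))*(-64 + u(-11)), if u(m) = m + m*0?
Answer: -3600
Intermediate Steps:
u(m) = m (u(m) = m + 0 = m)
(-1*(-48))*(-64 + u(-11)) = (-1*(-48))*(-64 - 11) = 48*(-75) = -3600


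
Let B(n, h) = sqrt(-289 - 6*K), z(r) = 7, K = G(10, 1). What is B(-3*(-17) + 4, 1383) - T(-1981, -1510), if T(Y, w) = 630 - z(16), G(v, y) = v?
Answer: -623 + I*sqrt(349) ≈ -623.0 + 18.682*I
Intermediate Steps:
K = 10
B(n, h) = I*sqrt(349) (B(n, h) = sqrt(-289 - 6*10) = sqrt(-289 - 60) = sqrt(-349) = I*sqrt(349))
T(Y, w) = 623 (T(Y, w) = 630 - 1*7 = 630 - 7 = 623)
B(-3*(-17) + 4, 1383) - T(-1981, -1510) = I*sqrt(349) - 1*623 = I*sqrt(349) - 623 = -623 + I*sqrt(349)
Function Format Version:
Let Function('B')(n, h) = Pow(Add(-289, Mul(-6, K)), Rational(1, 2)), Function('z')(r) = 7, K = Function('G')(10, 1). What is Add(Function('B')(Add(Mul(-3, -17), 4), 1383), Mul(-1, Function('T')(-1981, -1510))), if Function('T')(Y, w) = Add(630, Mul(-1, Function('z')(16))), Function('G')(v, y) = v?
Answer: Add(-623, Mul(I, Pow(349, Rational(1, 2)))) ≈ Add(-623.00, Mul(18.682, I))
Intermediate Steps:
K = 10
Function('B')(n, h) = Mul(I, Pow(349, Rational(1, 2))) (Function('B')(n, h) = Pow(Add(-289, Mul(-6, 10)), Rational(1, 2)) = Pow(Add(-289, -60), Rational(1, 2)) = Pow(-349, Rational(1, 2)) = Mul(I, Pow(349, Rational(1, 2))))
Function('T')(Y, w) = 623 (Function('T')(Y, w) = Add(630, Mul(-1, 7)) = Add(630, -7) = 623)
Add(Function('B')(Add(Mul(-3, -17), 4), 1383), Mul(-1, Function('T')(-1981, -1510))) = Add(Mul(I, Pow(349, Rational(1, 2))), Mul(-1, 623)) = Add(Mul(I, Pow(349, Rational(1, 2))), -623) = Add(-623, Mul(I, Pow(349, Rational(1, 2))))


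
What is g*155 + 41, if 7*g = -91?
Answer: -1974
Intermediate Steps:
g = -13 (g = (⅐)*(-91) = -13)
g*155 + 41 = -13*155 + 41 = -2015 + 41 = -1974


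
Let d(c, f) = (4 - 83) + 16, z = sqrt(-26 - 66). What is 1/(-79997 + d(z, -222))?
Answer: -1/80060 ≈ -1.2491e-5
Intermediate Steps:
z = 2*I*sqrt(23) (z = sqrt(-92) = 2*I*sqrt(23) ≈ 9.5917*I)
d(c, f) = -63 (d(c, f) = -79 + 16 = -63)
1/(-79997 + d(z, -222)) = 1/(-79997 - 63) = 1/(-80060) = -1/80060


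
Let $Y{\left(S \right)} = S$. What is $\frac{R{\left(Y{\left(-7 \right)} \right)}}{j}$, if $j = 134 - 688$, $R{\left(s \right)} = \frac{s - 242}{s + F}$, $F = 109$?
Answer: $\frac{83}{18836} \approx 0.0044065$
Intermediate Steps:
$R{\left(s \right)} = \frac{-242 + s}{109 + s}$ ($R{\left(s \right)} = \frac{s - 242}{s + 109} = \frac{-242 + s}{109 + s}$)
$j = -554$ ($j = 134 - 688 = -554$)
$\frac{R{\left(Y{\left(-7 \right)} \right)}}{j} = \frac{\frac{1}{109 - 7} \left(-242 - 7\right)}{-554} = \frac{1}{102} \left(-249\right) \left(- \frac{1}{554}\right) = \left(- \frac{83}{34}\right) \left(- \frac{1}{554}\right) = \frac{83}{18836}$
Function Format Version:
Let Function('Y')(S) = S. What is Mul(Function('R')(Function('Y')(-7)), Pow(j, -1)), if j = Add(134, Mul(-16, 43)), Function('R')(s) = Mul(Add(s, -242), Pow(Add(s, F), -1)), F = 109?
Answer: Rational(83, 18836) ≈ 0.0044065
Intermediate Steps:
Function('R')(s) = Mul(Pow(Add(109, s), -1), Add(-242, s)) (Function('R')(s) = Mul(Add(s, -242), Pow(Add(s, 109), -1)) = Mul(Add(-242, s), Pow(Add(109, s), -1)) = Mul(Pow(Add(109, s), -1), Add(-242, s)))
j = -554 (j = Add(134, -688) = -554)
Mul(Function('R')(Function('Y')(-7)), Pow(j, -1)) = Mul(Mul(Pow(Add(109, -7), -1), Add(-242, -7)), Pow(-554, -1)) = Mul(Mul(Pow(102, -1), -249), Rational(-1, 554)) = Mul(Mul(Rational(1, 102), -249), Rational(-1, 554)) = Mul(Rational(-83, 34), Rational(-1, 554)) = Rational(83, 18836)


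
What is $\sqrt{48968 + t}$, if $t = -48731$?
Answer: $\sqrt{237} \approx 15.395$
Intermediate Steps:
$\sqrt{48968 + t} = \sqrt{48968 - 48731} = \sqrt{237}$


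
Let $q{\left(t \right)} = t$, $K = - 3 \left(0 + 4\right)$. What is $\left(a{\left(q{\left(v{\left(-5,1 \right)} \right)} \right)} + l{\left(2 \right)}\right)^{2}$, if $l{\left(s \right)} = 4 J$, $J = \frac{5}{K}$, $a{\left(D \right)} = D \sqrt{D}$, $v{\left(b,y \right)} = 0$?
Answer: $\frac{25}{9} \approx 2.7778$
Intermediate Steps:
$K = -12$ ($K = \left(-3\right) 4 = -12$)
$a{\left(D \right)} = D^{\frac{3}{2}}$
$J = - \frac{5}{12}$ ($J = \frac{5}{-12} = 5 \left(- \frac{1}{12}\right) = - \frac{5}{12} \approx -0.41667$)
$l{\left(s \right)} = - \frac{5}{3}$ ($l{\left(s \right)} = 4 \left(- \frac{5}{12}\right) = - \frac{5}{3}$)
$\left(a{\left(q{\left(v{\left(-5,1 \right)} \right)} \right)} + l{\left(2 \right)}\right)^{2} = \left(0^{\frac{3}{2}} - \frac{5}{3}\right)^{2} = \left(0 - \frac{5}{3}\right)^{2} = \left(- \frac{5}{3}\right)^{2} = \frac{25}{9}$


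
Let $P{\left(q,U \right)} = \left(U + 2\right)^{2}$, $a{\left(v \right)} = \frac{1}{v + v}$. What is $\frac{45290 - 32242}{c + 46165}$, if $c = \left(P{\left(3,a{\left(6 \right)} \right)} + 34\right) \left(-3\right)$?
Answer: $\frac{626304}{2210399} \approx 0.28334$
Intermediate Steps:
$a{\left(v \right)} = \frac{1}{2 v}$
$P{\left(q,U \right)} = \left(2 + U\right)^{2}$
$c = - \frac{5521}{48}$ ($c = \left(\left(2 + \frac{1}{2 \cdot 6}\right)^{2} + 34\right) \left(-3\right) = \left(\left(2 + \frac{1}{2} \cdot \frac{1}{6}\right)^{2} + 34\right) \left(-3\right) = \left(\left(2 + \frac{1}{12}\right)^{2} + 34\right) \left(-3\right) = \left(\left(\frac{25}{12}\right)^{2} + 34\right) \left(-3\right) = \left(\frac{625}{144} + 34\right) \left(-3\right) = \frac{5521}{144} \left(-3\right) = - \frac{5521}{48} \approx -115.02$)
$\frac{45290 - 32242}{c + 46165} = \frac{45290 - 32242}{- \frac{5521}{48} + 46165} = \frac{13048}{\frac{2210399}{48}} = 13048 \cdot \frac{48}{2210399} = \frac{626304}{2210399}$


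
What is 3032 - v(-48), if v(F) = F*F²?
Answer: 113624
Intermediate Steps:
v(F) = F³
3032 - v(-48) = 3032 - 1*(-48)³ = 3032 - 1*(-110592) = 3032 + 110592 = 113624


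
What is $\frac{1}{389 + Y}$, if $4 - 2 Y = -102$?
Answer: $\frac{1}{442} \approx 0.0022624$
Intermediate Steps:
$Y = 53$ ($Y = 2 - -51 = 2 + 51 = 53$)
$\frac{1}{389 + Y} = \frac{1}{389 + 53} = \frac{1}{442}$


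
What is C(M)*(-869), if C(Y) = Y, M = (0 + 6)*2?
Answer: -10428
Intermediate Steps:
M = 12 (M = 6*2 = 12)
C(M)*(-869) = 12*(-869) = -10428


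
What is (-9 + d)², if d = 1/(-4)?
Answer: 1369/16 ≈ 85.563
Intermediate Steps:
d = -¼ ≈ -0.25000
(-9 + d)² = (-9 - ¼)² = (-37/4)² = 1369/16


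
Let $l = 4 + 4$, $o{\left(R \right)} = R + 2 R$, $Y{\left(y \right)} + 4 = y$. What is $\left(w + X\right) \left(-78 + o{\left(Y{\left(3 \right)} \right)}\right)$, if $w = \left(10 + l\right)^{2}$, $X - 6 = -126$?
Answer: $-16524$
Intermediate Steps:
$Y{\left(y \right)} = -4 + y$
$o{\left(R \right)} = 3 R$
$X = -120$ ($X = 6 - 126 = -120$)
$l = 8$
$w = 324$ ($w = \left(10 + 8\right)^{2} = 18^{2} = 324$)
$\left(w + X\right) \left(-78 + o{\left(Y{\left(3 \right)} \right)}\right) = \left(324 - 120\right) \left(-78 + 3 \left(-4 + 3\right)\right) = 204 \left(-78 + 3 \left(-1\right)\right) = 204 \left(-78 - 3\right) = 204 \left(-81\right) = -16524$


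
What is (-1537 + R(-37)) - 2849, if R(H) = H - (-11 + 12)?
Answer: -4424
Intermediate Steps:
R(H) = -1 + H (R(H) = H - 1*1 = H - 1 = -1 + H)
(-1537 + R(-37)) - 2849 = (-1537 + (-1 - 37)) - 2849 = (-1537 - 38) - 2849 = -1575 - 2849 = -4424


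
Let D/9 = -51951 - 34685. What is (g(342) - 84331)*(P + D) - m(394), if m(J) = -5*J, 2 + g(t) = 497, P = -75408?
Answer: 71690848322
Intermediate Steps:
D = -779724 (D = 9*(-51951 - 34685) = 9*(-86636) = -779724)
g(t) = 495 (g(t) = -2 + 497 = 495)
(g(342) - 84331)*(P + D) - m(394) = (495 - 84331)*(-75408 - 779724) - (-5)*394 = -83836*(-855132) - 1*(-1970) = 71690846352 + 1970 = 71690848322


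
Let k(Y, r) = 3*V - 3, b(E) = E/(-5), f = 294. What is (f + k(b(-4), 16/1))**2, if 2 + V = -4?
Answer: 74529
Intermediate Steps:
V = -6 (V = -2 - 4 = -6)
b(E) = -E/5 (b(E) = E*(-1/5) = -E/5)
k(Y, r) = -21 (k(Y, r) = 3*(-6) - 3 = -18 - 3 = -21)
(f + k(b(-4), 16/1))**2 = (294 - 21)**2 = 273**2 = 74529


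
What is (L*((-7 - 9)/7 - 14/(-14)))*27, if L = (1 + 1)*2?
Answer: -972/7 ≈ -138.86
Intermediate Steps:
L = 4 (L = 2*2 = 4)
(L*((-7 - 9)/7 - 14/(-14)))*27 = (4*((-7 - 9)/7 - 14/(-14)))*27 = (4*(-16*⅐ - 14*(-1/14)))*27 = (4*(-16/7 + 1))*27 = (4*(-9/7))*27 = -36/7*27 = -972/7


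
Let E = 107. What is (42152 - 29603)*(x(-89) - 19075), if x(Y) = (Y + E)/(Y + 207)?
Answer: -14122845384/59 ≈ -2.3937e+8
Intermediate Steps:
x(Y) = (107 + Y)/(207 + Y) (x(Y) = (Y + 107)/(Y + 207) = (107 + Y)/(207 + Y))
(42152 - 29603)*(x(-89) - 19075) = (42152 - 29603)*((107 - 89)/(207 - 89) - 19075) = 12549*(18/118 - 19075) = 12549*((1/118)*18 - 19075) = 12549*(9/59 - 19075) = 12549*(-1125416/59) = -14122845384/59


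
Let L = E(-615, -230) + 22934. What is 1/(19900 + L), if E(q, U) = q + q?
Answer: 1/41604 ≈ 2.4036e-5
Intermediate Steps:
E(q, U) = 2*q
L = 21704 (L = 2*(-615) + 22934 = -1230 + 22934 = 21704)
1/(19900 + L) = 1/(19900 + 21704) = 1/41604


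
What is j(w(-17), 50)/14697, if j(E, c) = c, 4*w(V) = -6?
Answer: 50/14697 ≈ 0.0034021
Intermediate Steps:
w(V) = -3/2 (w(V) = (¼)*(-6) = -3/2)
j(w(-17), 50)/14697 = 50/14697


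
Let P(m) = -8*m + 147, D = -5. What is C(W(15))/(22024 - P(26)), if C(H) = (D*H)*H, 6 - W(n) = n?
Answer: -81/4417 ≈ -0.018338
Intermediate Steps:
P(m) = 147 - 8*m
W(n) = 6 - n
C(H) = -5*H² (C(H) = (-5*H)*H = -5*H²)
C(W(15))/(22024 - P(26)) = (-5*(6 - 1*15)²)/(22024 - (147 - 8*26)) = (-5*(6 - 15)²)/(22024 - (147 - 208)) = (-5*(-9)²)/(22024 - 1*(-61)) = (-5*81)/(22024 + 61) = -405/22085 = -405*1/22085 = -81/4417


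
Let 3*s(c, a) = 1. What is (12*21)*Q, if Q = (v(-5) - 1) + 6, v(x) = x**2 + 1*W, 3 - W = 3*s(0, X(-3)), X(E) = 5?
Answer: 8064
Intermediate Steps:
s(c, a) = 1/3 (s(c, a) = (1/3)*1 = 1/3)
W = 2 (W = 3 - 3/3 = 3 - 1*1 = 3 - 1 = 2)
v(x) = 2 + x**2 (v(x) = x**2 + 1*2 = x**2 + 2 = 2 + x**2)
Q = 32 (Q = ((2 + (-5)**2) - 1) + 6 = ((2 + 25) - 1) + 6 = (27 - 1) + 6 = 26 + 6 = 32)
(12*21)*Q = (12*21)*32 = 252*32 = 8064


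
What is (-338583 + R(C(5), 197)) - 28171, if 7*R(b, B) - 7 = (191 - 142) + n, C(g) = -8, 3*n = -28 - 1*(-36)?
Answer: -7701658/21 ≈ -3.6675e+5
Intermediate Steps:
n = 8/3 (n = (-28 - 1*(-36))/3 = (-28 + 36)/3 = (⅓)*8 = 8/3 ≈ 2.6667)
R(b, B) = 176/21 (R(b, B) = 1 + ((191 - 142) + 8/3)/7 = 1 + (49 + 8/3)/7 = 1 + (⅐)*(155/3) = 1 + 155/21 = 176/21)
(-338583 + R(C(5), 197)) - 28171 = (-338583 + 176/21) - 28171 = -7110067/21 - 28171 = -7701658/21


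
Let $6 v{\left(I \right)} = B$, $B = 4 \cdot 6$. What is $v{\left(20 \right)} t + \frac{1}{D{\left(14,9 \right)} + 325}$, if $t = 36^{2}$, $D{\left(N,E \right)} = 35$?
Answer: $\frac{1866241}{360} \approx 5184.0$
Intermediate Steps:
$B = 24$
$t = 1296$
$v{\left(I \right)} = 4$ ($v{\left(I \right)} = \frac{1}{6} \cdot 24 = 4$)
$v{\left(20 \right)} t + \frac{1}{D{\left(14,9 \right)} + 325} = 4 \cdot 1296 + \frac{1}{35 + 325} = 5184 + \frac{1}{360} = \frac{1866241}{360}$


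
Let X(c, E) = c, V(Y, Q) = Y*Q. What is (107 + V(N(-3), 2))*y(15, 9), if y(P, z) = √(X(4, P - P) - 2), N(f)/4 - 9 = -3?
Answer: 155*√2 ≈ 219.20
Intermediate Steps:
N(f) = 24 (N(f) = 36 + 4*(-3) = 36 - 12 = 24)
V(Y, Q) = Q*Y
y(P, z) = √2 (y(P, z) = √(4 - 2) = √2)
(107 + V(N(-3), 2))*y(15, 9) = (107 + 2*24)*√2 = (107 + 48)*√2 = 155*√2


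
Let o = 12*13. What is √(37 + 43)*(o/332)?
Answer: 156*√5/83 ≈ 4.2027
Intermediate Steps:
o = 156
√(37 + 43)*(o/332) = √(37 + 43)*(156/332) = √80*(156*(1/332)) = (4*√5)*(39/83) = 156*√5/83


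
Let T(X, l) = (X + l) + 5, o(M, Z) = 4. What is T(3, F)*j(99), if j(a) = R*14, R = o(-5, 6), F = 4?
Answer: 672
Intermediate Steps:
T(X, l) = 5 + X + l
R = 4
j(a) = 56 (j(a) = 4*14 = 56)
T(3, F)*j(99) = (5 + 3 + 4)*56 = 12*56 = 672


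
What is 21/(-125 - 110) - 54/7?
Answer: -12837/1645 ≈ -7.8036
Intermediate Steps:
21/(-125 - 110) - 54/7 = 21/(-235) - 54/7 = 21*(-1/235) - 6*9/7 = -21/235 - 54/7 = -12837/1645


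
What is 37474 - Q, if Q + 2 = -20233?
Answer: 57709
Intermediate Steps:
Q = -20235 (Q = -2 - 20233 = -20235)
37474 - Q = 37474 - 1*(-20235) = 37474 + 20235 = 57709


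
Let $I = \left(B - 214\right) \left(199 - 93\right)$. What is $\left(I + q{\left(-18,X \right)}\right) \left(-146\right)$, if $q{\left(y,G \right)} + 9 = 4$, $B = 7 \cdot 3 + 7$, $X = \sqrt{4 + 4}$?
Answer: $2879266$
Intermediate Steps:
$X = 2 \sqrt{2}$ ($X = \sqrt{8} = 2 \sqrt{2} \approx 2.8284$)
$B = 28$ ($B = 21 + 7 = 28$)
$q{\left(y,G \right)} = -5$ ($q{\left(y,G \right)} = -9 + 4 = -5$)
$I = -19716$ ($I = \left(28 - 214\right) \left(199 - 93\right) = \left(-186\right) 106 = -19716$)
$\left(I + q{\left(-18,X \right)}\right) \left(-146\right) = \left(-19716 - 5\right) \left(-146\right) = \left(-19721\right) \left(-146\right) = 2879266$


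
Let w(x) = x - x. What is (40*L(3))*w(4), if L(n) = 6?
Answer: 0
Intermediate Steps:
w(x) = 0
(40*L(3))*w(4) = (40*6)*0 = 240*0 = 0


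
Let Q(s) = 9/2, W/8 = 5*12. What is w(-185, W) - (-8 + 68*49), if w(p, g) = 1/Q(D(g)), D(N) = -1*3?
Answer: -29914/9 ≈ -3323.8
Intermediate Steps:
W = 480 (W = 8*(5*12) = 8*60 = 480)
D(N) = -3
Q(s) = 9/2 (Q(s) = 9*(½) = 9/2)
w(p, g) = 2/9 (w(p, g) = 1/(9/2) = 2/9)
w(-185, W) - (-8 + 68*49) = 2/9 - (-8 + 68*49) = 2/9 - (-8 + 3332) = 2/9 - 1*3324 = 2/9 - 3324 = -29914/9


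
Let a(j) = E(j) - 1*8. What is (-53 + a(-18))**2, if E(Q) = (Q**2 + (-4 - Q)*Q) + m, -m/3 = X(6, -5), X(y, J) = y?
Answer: 49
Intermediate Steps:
m = -18 (m = -3*6 = -18)
E(Q) = -18 + Q**2 + Q*(-4 - Q) (E(Q) = (Q**2 + (-4 - Q)*Q) - 18 = (Q**2 + Q*(-4 - Q)) - 18 = -18 + Q**2 + Q*(-4 - Q))
a(j) = -26 - 4*j (a(j) = (-18 - 4*j) - 1*8 = (-18 - 4*j) - 8 = -26 - 4*j)
(-53 + a(-18))**2 = (-53 + (-26 - 4*(-18)))**2 = (-53 + (-26 + 72))**2 = (-53 + 46)**2 = (-7)**2 = 49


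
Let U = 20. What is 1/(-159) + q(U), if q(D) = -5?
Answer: -796/159 ≈ -5.0063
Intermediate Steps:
1/(-159) + q(U) = 1/(-159) - 5 = -1/159 - 5 = -796/159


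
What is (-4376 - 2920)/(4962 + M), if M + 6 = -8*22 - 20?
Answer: -912/595 ≈ -1.5328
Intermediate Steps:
M = -202 (M = -6 + (-8*22 - 20) = -6 + (-176 - 20) = -6 - 196 = -202)
(-4376 - 2920)/(4962 + M) = (-4376 - 2920)/(4962 - 202) = -7296/4760 = -7296*1/4760 = -912/595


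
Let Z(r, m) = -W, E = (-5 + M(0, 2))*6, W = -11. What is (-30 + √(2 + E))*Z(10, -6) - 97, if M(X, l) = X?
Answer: -427 + 22*I*√7 ≈ -427.0 + 58.207*I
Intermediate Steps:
E = -30 (E = (-5 + 0)*6 = -5*6 = -30)
Z(r, m) = 11 (Z(r, m) = -1*(-11) = 11)
(-30 + √(2 + E))*Z(10, -6) - 97 = (-30 + √(2 - 30))*11 - 97 = (-30 + √(-28))*11 - 97 = (-30 + 2*I*√7)*11 - 97 = (-330 + 22*I*√7) - 97 = -427 + 22*I*√7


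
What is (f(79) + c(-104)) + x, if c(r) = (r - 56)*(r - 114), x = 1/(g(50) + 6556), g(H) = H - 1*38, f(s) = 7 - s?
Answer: 228618945/6568 ≈ 34808.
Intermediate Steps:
g(H) = -38 + H (g(H) = H - 38 = -38 + H)
x = 1/6568 (x = 1/((-38 + 50) + 6556) = 1/(12 + 6556) = 1/6568 ≈ 0.00015225)
c(r) = (-114 + r)*(-56 + r) (c(r) = (-56 + r)*(-114 + r) = (-114 + r)*(-56 + r))
(f(79) + c(-104)) + x = ((7 - 1*79) + (6384 + (-104)**2 - 170*(-104))) + 1/6568 = ((7 - 79) + (6384 + 10816 + 17680)) + 1/6568 = (-72 + 34880) + 1/6568 = 34808 + 1/6568 = 228618945/6568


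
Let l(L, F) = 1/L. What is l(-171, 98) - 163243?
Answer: -27914554/171 ≈ -1.6324e+5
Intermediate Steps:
l(-171, 98) - 163243 = 1/(-171) - 163243 = -1/171 - 163243 = -27914554/171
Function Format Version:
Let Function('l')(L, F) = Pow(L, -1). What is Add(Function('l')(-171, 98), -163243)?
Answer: Rational(-27914554, 171) ≈ -1.6324e+5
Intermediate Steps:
Add(Function('l')(-171, 98), -163243) = Add(Pow(-171, -1), -163243) = Add(Rational(-1, 171), -163243) = Rational(-27914554, 171)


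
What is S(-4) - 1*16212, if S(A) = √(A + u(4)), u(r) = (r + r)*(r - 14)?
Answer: -16212 + 2*I*√21 ≈ -16212.0 + 9.1651*I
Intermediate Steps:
u(r) = 2*r*(-14 + r) (u(r) = (2*r)*(-14 + r) = 2*r*(-14 + r))
S(A) = √(-80 + A) (S(A) = √(A + 2*4*(-14 + 4)) = √(A + 2*4*(-10)) = √(A - 80) = √(-80 + A))
S(-4) - 1*16212 = √(-80 - 4) - 1*16212 = √(-84) - 16212 = 2*I*√21 - 16212 = -16212 + 2*I*√21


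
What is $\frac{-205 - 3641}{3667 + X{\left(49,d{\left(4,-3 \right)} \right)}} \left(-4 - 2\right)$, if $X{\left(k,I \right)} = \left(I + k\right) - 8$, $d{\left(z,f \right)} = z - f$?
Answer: $\frac{23076}{3715} \approx 6.2116$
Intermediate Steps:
$X{\left(k,I \right)} = -8 + I + k$
$\frac{-205 - 3641}{3667 + X{\left(49,d{\left(4,-3 \right)} \right)}} \left(-4 - 2\right) = \frac{-205 - 3641}{3667 + \left(-8 + \left(4 - -3\right) + 49\right)} \left(-4 - 2\right) = - \frac{3846}{3667 + \left(-8 + \left(4 + 3\right) + 49\right)} \left(-4 - 2\right) = - \frac{3846}{3667 + \left(-8 + 7 + 49\right)} \left(-6\right) = - \frac{3846}{3667 + 48} \left(-6\right) = - \frac{3846}{3715} \left(-6\right) = \left(-3846\right) \frac{1}{3715} \left(-6\right) = \left(- \frac{3846}{3715}\right) \left(-6\right) = \frac{23076}{3715}$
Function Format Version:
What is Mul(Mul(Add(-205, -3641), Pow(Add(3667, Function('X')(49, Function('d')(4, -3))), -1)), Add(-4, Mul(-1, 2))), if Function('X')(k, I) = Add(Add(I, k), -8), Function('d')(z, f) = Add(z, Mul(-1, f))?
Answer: Rational(23076, 3715) ≈ 6.2116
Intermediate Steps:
Function('X')(k, I) = Add(-8, I, k)
Mul(Mul(Add(-205, -3641), Pow(Add(3667, Function('X')(49, Function('d')(4, -3))), -1)), Add(-4, Mul(-1, 2))) = Mul(Mul(Add(-205, -3641), Pow(Add(3667, Add(-8, Add(4, Mul(-1, -3)), 49)), -1)), Add(-4, Mul(-1, 2))) = Mul(Mul(-3846, Pow(Add(3667, Add(-8, Add(4, 3), 49)), -1)), Add(-4, -2)) = Mul(Mul(-3846, Pow(Add(3667, Add(-8, 7, 49)), -1)), -6) = Mul(Mul(-3846, Pow(Add(3667, 48), -1)), -6) = Mul(Mul(-3846, Pow(3715, -1)), -6) = Mul(Mul(-3846, Rational(1, 3715)), -6) = Mul(Rational(-3846, 3715), -6) = Rational(23076, 3715)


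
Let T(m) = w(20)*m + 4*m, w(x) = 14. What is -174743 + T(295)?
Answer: -169433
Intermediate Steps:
T(m) = 18*m (T(m) = 14*m + 4*m = 18*m)
-174743 + T(295) = -174743 + 18*295 = -174743 + 5310 = -169433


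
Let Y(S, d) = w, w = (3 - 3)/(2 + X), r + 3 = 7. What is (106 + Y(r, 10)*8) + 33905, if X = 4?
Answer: 34011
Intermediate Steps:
r = 4 (r = -3 + 7 = 4)
w = 0 (w = (3 - 3)/(2 + 4) = 0/6 = 0*(1/6) = 0)
Y(S, d) = 0
(106 + Y(r, 10)*8) + 33905 = (106 + 0*8) + 33905 = (106 + 0) + 33905 = 106 + 33905 = 34011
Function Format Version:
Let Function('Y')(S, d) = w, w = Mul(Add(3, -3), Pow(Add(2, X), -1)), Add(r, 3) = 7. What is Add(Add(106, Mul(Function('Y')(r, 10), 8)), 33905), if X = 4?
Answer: 34011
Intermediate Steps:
r = 4 (r = Add(-3, 7) = 4)
w = 0 (w = Mul(Add(3, -3), Pow(Add(2, 4), -1)) = Mul(0, Pow(6, -1)) = Mul(0, Rational(1, 6)) = 0)
Function('Y')(S, d) = 0
Add(Add(106, Mul(Function('Y')(r, 10), 8)), 33905) = Add(Add(106, Mul(0, 8)), 33905) = Add(Add(106, 0), 33905) = Add(106, 33905) = 34011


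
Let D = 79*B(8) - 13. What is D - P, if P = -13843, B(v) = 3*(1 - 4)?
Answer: 13119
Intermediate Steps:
B(v) = -9 (B(v) = 3*(-3) = -9)
D = -724 (D = 79*(-9) - 13 = -711 - 13 = -724)
D - P = -724 - 1*(-13843) = -724 + 13843 = 13119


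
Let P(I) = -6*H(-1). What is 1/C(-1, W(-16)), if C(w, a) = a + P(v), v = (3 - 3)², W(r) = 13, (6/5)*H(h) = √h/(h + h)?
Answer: 52/701 - 10*I/701 ≈ 0.07418 - 0.014265*I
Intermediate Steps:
H(h) = 5/(12*√h) (H(h) = 5*(√h/(h + h))/6 = 5*(√h/((2*h)))/6 = 5*((1/(2*h))*√h)/6 = 5*(1/(2*√h))/6 = 5/(12*√h))
v = 0 (v = 0² = 0)
P(I) = 5*I/2 (P(I) = -5/(2*√(-1)) = -5*(-I)/2 = -(-5)*I/2 = 5*I/2)
C(w, a) = a + 5*I/2
1/C(-1, W(-16)) = 1/(13 + 5*I/2) = 4*(13 - 5*I/2)/701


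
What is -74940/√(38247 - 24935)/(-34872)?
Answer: 6245*√13/1208896 ≈ 0.018626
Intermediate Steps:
-74940/√(38247 - 24935)/(-34872) = -74940*√13/416*(-1/34872) = -18735*√13/104*(-1/34872) = 6245*√13/1208896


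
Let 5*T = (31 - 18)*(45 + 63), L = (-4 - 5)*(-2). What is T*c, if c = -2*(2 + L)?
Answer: -11232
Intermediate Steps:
L = 18 (L = -9*(-2) = 18)
T = 1404/5 (T = ((31 - 18)*(45 + 63))/5 = (13*108)/5 = (⅕)*1404 = 1404/5 ≈ 280.80)
c = -40 (c = -2*(2 + 18) = -2*20 = -40)
T*c = (1404/5)*(-40) = -11232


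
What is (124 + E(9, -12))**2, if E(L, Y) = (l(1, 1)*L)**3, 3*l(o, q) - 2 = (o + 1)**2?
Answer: 35473936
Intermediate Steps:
l(o, q) = 2/3 + (1 + o)**2/3 (l(o, q) = 2/3 + (o + 1)**2/3 = 2/3 + (1 + o)**2/3)
E(L, Y) = 8*L**3 (E(L, Y) = ((2/3 + (1 + 1)**2/3)*L)**3 = ((2/3 + (1/3)*2**2)*L)**3 = ((2/3 + (1/3)*4)*L)**3 = ((2/3 + 4/3)*L)**3 = (2*L)**3 = 8*L**3)
(124 + E(9, -12))**2 = (124 + 8*9**3)**2 = (124 + 8*729)**2 = (124 + 5832)**2 = 5956**2 = 35473936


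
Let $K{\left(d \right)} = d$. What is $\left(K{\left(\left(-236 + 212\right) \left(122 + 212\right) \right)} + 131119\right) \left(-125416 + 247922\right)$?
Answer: $15080856118$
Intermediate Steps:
$\left(K{\left(\left(-236 + 212\right) \left(122 + 212\right) \right)} + 131119\right) \left(-125416 + 247922\right) = \left(\left(-236 + 212\right) \left(122 + 212\right) + 131119\right) \left(-125416 + 247922\right) = \left(\left(-24\right) 334 + 131119\right) 122506 = \left(-8016 + 131119\right) 122506 = 123103 \cdot 122506 = 15080856118$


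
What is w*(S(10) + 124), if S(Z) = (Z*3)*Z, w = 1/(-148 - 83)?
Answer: -424/231 ≈ -1.8355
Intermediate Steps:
w = -1/231 (w = 1/(-231) = -1/231 ≈ -0.0043290)
S(Z) = 3*Z² (S(Z) = (3*Z)*Z = 3*Z²)
w*(S(10) + 124) = -(3*10² + 124)/231 = -(3*100 + 124)/231 = -(300 + 124)/231 = -1/231*424 = -424/231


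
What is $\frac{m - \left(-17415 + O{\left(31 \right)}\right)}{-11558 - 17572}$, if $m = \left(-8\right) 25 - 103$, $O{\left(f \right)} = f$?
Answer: $- \frac{17081}{29130} \approx -0.58637$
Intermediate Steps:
$m = -303$ ($m = -200 - 103 = -303$)
$\frac{m - \left(-17415 + O{\left(31 \right)}\right)}{-11558 - 17572} = \frac{-303 + \left(17415 - 31\right)}{-11558 - 17572} = \frac{-303 + \left(17415 - 31\right)}{-29130} = \left(-303 + 17384\right) \left(- \frac{1}{29130}\right) = 17081 \left(- \frac{1}{29130}\right) = - \frac{17081}{29130}$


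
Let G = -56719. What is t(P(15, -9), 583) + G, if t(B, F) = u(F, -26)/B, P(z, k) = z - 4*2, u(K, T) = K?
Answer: -396450/7 ≈ -56636.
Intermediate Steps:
P(z, k) = -8 + z (P(z, k) = z - 8 = -8 + z)
t(B, F) = F/B
t(P(15, -9), 583) + G = 583/(-8 + 15) - 56719 = 583/7 - 56719 = -396450/7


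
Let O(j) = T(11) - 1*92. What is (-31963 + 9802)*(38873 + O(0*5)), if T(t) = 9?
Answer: -859625190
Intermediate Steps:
O(j) = -83 (O(j) = 9 - 1*92 = 9 - 92 = -83)
(-31963 + 9802)*(38873 + O(0*5)) = (-31963 + 9802)*(38873 - 83) = -22161*38790 = -859625190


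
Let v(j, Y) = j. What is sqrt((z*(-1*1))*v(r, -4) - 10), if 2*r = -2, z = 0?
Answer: I*sqrt(10) ≈ 3.1623*I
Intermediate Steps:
r = -1 (r = (1/2)*(-2) = -1)
sqrt((z*(-1*1))*v(r, -4) - 10) = sqrt((0*(-1*1))*(-1) - 10) = sqrt((0*(-1))*(-1) - 10) = sqrt(0*(-1) - 10) = sqrt(0 - 10) = sqrt(-10) = I*sqrt(10)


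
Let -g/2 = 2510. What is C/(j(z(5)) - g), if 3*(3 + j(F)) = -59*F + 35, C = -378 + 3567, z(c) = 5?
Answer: 9567/14791 ≈ 0.64681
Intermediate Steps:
C = 3189
g = -5020 (g = -2*2510 = -5020)
j(F) = 26/3 - 59*F/3 (j(F) = -3 + (-59*F + 35)/3 = -3 + (35 - 59*F)/3 = -3 + (35/3 - 59*F/3) = 26/3 - 59*F/3)
C/(j(z(5)) - g) = 3189/((26/3 - 59/3*5) - 1*(-5020)) = 3189/((26/3 - 295/3) + 5020) = 3189/(-269/3 + 5020) = 3189/(14791/3) = 3189*(3/14791) = 9567/14791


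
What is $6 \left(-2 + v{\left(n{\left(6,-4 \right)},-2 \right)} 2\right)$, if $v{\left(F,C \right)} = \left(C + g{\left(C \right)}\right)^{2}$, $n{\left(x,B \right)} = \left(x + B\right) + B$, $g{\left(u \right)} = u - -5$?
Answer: $0$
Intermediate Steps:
$g{\left(u \right)} = 5 + u$ ($g{\left(u \right)} = u + 5 = 5 + u$)
$n{\left(x,B \right)} = x + 2 B$ ($n{\left(x,B \right)} = \left(B + x\right) + B = x + 2 B$)
$v{\left(F,C \right)} = \left(5 + 2 C\right)^{2}$ ($v{\left(F,C \right)} = \left(C + \left(5 + C\right)\right)^{2} = \left(5 + 2 C\right)^{2}$)
$6 \left(-2 + v{\left(n{\left(6,-4 \right)},-2 \right)} 2\right) = 6 \left(-2 + \left(5 + 2 \left(-2\right)\right)^{2} \cdot 2\right) = 6 \left(-2 + \left(5 - 4\right)^{2} \cdot 2\right) = 6 \left(-2 + 1^{2} \cdot 2\right) = 6 \left(-2 + 1 \cdot 2\right) = 6 \left(-2 + 2\right) = 6 \cdot 0 = 0$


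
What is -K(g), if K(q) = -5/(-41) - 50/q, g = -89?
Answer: -2495/3649 ≈ -0.68375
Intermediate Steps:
K(q) = 5/41 - 50/q (K(q) = -5*(-1/41) - 50/q = 5/41 - 50/q)
-K(g) = -(5/41 - 50/(-89)) = -(5/41 - 50*(-1/89)) = -(5/41 + 50/89) = -1*2495/3649 = -2495/3649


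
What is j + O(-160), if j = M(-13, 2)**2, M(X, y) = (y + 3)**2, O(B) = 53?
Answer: 678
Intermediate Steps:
M(X, y) = (3 + y)**2
j = 625 (j = ((3 + 2)**2)**2 = (5**2)**2 = 25**2 = 625)
j + O(-160) = 625 + 53 = 678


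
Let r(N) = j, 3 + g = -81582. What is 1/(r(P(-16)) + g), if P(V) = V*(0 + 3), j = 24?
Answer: -1/81561 ≈ -1.2261e-5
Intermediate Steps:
g = -81585 (g = -3 - 81582 = -81585)
P(V) = 3*V (P(V) = V*3 = 3*V)
r(N) = 24
1/(r(P(-16)) + g) = 1/(24 - 81585) = 1/(-81561) = -1/81561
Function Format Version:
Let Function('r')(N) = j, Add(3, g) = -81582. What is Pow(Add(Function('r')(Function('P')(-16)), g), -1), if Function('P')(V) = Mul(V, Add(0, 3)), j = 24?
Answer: Rational(-1, 81561) ≈ -1.2261e-5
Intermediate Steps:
g = -81585 (g = Add(-3, -81582) = -81585)
Function('P')(V) = Mul(3, V) (Function('P')(V) = Mul(V, 3) = Mul(3, V))
Function('r')(N) = 24
Pow(Add(Function('r')(Function('P')(-16)), g), -1) = Pow(Add(24, -81585), -1) = Pow(-81561, -1) = Rational(-1, 81561)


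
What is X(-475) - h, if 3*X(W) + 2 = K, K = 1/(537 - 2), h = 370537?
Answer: -594712954/1605 ≈ -3.7054e+5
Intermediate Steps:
K = 1/535 ≈ 0.0018692
X(W) = -1069/1605 (X(W) = -⅔ + (⅓)*(1/535) = -⅔ + 1/1605 = -1069/1605)
X(-475) - h = -1069/1605 - 1*370537 = -1069/1605 - 370537 = -594712954/1605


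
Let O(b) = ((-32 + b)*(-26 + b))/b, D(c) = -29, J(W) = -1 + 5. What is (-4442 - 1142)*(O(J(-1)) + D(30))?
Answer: -698000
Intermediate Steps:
J(W) = 4
O(b) = (-32 + b)*(-26 + b)/b
(-4442 - 1142)*(O(J(-1)) + D(30)) = (-4442 - 1142)*((-58 + 4 + 832/4) - 29) = -5584*((-58 + 4 + 832*(¼)) - 29) = -5584*((-58 + 4 + 208) - 29) = -5584*(154 - 29) = -5584*125 = -698000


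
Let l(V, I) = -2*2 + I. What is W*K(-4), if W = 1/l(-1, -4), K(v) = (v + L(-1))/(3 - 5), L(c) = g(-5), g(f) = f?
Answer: -9/16 ≈ -0.56250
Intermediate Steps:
l(V, I) = -4 + I
L(c) = -5
K(v) = 5/2 - v/2 (K(v) = (v - 5)/(3 - 5) = (-5 + v)/(-2) = (-5 + v)*(-1/2) = 5/2 - v/2)
W = -1/8 (W = 1/(-4 - 4) = 1/(-8) = -1/8 ≈ -0.12500)
W*K(-4) = -(5/2 - 1/2*(-4))/8 = -(5/2 + 2)/8 = -1/8*9/2 = -9/16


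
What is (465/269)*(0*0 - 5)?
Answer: -2325/269 ≈ -8.6431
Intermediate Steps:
(465/269)*(0*0 - 5) = (465*(1/269))*(0 - 5) = (465/269)*(-5) = -2325/269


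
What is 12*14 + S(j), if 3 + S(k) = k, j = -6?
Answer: 159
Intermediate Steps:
S(k) = -3 + k
12*14 + S(j) = 12*14 + (-3 - 6) = 168 - 9 = 159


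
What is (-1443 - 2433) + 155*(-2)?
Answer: -4186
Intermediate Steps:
(-1443 - 2433) + 155*(-2) = -3876 - 310 = -4186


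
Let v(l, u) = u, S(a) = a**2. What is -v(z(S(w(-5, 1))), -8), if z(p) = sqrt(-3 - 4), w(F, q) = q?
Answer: 8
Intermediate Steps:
z(p) = I*sqrt(7) (z(p) = sqrt(-7) = I*sqrt(7))
-v(z(S(w(-5, 1))), -8) = -1*(-8) = 8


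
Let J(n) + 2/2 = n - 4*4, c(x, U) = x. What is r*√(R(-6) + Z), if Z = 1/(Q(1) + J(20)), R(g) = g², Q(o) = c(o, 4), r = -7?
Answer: -7*√145/2 ≈ -42.146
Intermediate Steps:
J(n) = -17 + n (J(n) = -1 + (n - 4*4) = -1 + (n - 16) = -1 + (-16 + n) = -17 + n)
Q(o) = o
Z = ¼ (Z = 1/(1 + (-17 + 20)) = 1/(1 + 3) = 1/4 = ¼ ≈ 0.25000)
r*√(R(-6) + Z) = -7*√((-6)² + ¼) = -7*√(36 + ¼) = -7*√145/2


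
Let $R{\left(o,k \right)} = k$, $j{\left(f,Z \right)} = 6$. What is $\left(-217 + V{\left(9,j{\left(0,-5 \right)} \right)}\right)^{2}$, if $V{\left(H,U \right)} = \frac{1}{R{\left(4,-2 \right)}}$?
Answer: $\frac{189225}{4} \approx 47306.0$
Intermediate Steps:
$V{\left(H,U \right)} = - \frac{1}{2}$ ($V{\left(H,U \right)} = \frac{1}{-2} = - \frac{1}{2}$)
$\left(-217 + V{\left(9,j{\left(0,-5 \right)} \right)}\right)^{2} = \left(-217 - \frac{1}{2}\right)^{2} = \left(- \frac{435}{2}\right)^{2} = \frac{189225}{4}$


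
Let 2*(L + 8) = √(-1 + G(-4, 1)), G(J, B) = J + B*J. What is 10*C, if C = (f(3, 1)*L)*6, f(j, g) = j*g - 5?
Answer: 960 - 180*I ≈ 960.0 - 180.0*I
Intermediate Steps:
L = -8 + 3*I/2 (L = -8 + √(-1 - 4*(1 + 1))/2 = -8 + √(-1 - 4*2)/2 = -8 + √(-1 - 8)/2 = -8 + √(-9)/2 = -8 + (3*I)/2 = -8 + 3*I/2 ≈ -8.0 + 1.5*I)
f(j, g) = -5 + g*j (f(j, g) = g*j - 5 = -5 + g*j)
C = 96 - 18*I (C = ((-5 + 1*3)*(-8 + 3*I/2))*6 = ((-5 + 3)*(-8 + 3*I/2))*6 = -2*(-8 + 3*I/2)*6 = (16 - 3*I)*6 = 96 - 18*I ≈ 96.0 - 18.0*I)
10*C = 10*(96 - 18*I) = 960 - 180*I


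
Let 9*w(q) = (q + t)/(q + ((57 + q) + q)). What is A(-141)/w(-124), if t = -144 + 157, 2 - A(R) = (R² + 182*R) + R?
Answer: 5598180/37 ≈ 1.5130e+5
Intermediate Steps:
A(R) = 2 - R² - 183*R (A(R) = 2 - ((R² + 182*R) + R) = 2 - (R² + 183*R) = 2 + (-R² - 183*R) = 2 - R² - 183*R)
t = 13
w(q) = (13 + q)/(9*(57 + 3*q)) (w(q) = ((q + 13)/(q + ((57 + q) + q)))/9 = ((13 + q)/(q + (57 + 2*q)))/9 = ((13 + q)/(57 + 3*q))/9 = (13 + q)/(9*(57 + 3*q)))
A(-141)/w(-124) = (2 - 1*(-141)² - 183*(-141))/(((13 - 124)/(27*(19 - 124)))) = (2 - 1*19881 + 25803)/(((1/27)*(-111)/(-105))) = (2 - 19881 + 25803)/(((1/27)*(-1/105)*(-111))) = 5924/(37/945) = 5924*(945/37) = 5598180/37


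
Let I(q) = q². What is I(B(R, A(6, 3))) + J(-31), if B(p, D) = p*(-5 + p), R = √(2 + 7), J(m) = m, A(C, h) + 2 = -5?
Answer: 5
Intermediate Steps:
A(C, h) = -7 (A(C, h) = -2 - 5 = -7)
R = 3 (R = √9 = 3)
I(B(R, A(6, 3))) + J(-31) = (3*(-5 + 3))² - 31 = (3*(-2))² - 31 = (-6)² - 31 = 36 - 31 = 5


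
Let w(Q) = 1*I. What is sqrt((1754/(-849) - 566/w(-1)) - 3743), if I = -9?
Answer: I*sqrt(2654116915)/849 ≈ 60.681*I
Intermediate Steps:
w(Q) = -9 (w(Q) = 1*(-9) = -9)
sqrt((1754/(-849) - 566/w(-1)) - 3743) = sqrt((1754/(-849) - 566/(-9)) - 3743) = sqrt((1754*(-1/849) - 566*(-1/9)) - 3743) = sqrt((-1754/849 + 566/9) - 3743) = sqrt(154916/2547 - 3743) = sqrt(-9378505/2547) = I*sqrt(2654116915)/849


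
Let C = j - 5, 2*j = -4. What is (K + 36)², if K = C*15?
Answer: 4761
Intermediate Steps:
j = -2 (j = (½)*(-4) = -2)
C = -7 (C = -2 - 5 = -7)
K = -105 (K = -7*15 = -105)
(K + 36)² = (-105 + 36)² = (-69)² = 4761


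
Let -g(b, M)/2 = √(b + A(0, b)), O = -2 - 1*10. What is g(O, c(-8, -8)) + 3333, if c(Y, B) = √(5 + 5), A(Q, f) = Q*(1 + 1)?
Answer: 3333 - 4*I*√3 ≈ 3333.0 - 6.9282*I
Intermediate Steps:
O = -12 (O = -2 - 10 = -12)
A(Q, f) = 2*Q (A(Q, f) = Q*2 = 2*Q)
c(Y, B) = √10
g(b, M) = -2*√b (g(b, M) = -2*√(b + 2*0) = -2*√(b + 0) = -2*√b)
g(O, c(-8, -8)) + 3333 = -4*I*√3 + 3333 = 3333 - 4*I*√3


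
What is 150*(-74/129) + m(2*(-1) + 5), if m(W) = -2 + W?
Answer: -3657/43 ≈ -85.047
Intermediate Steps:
150*(-74/129) + m(2*(-1) + 5) = 150*(-74/129) + (-2 + (2*(-1) + 5)) = 150*(-74*1/129) + (-2 + (-2 + 5)) = 150*(-74/129) + (-2 + 3) = -3700/43 + 1 = -3657/43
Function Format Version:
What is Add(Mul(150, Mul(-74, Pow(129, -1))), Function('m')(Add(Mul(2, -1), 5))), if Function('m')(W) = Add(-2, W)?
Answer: Rational(-3657, 43) ≈ -85.047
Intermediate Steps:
Add(Mul(150, Mul(-74, Pow(129, -1))), Function('m')(Add(Mul(2, -1), 5))) = Add(Mul(150, Mul(-74, Pow(129, -1))), Add(-2, Add(Mul(2, -1), 5))) = Add(Mul(150, Mul(-74, Rational(1, 129))), Add(-2, Add(-2, 5))) = Add(Mul(150, Rational(-74, 129)), Add(-2, 3)) = Add(Rational(-3700, 43), 1) = Rational(-3657, 43)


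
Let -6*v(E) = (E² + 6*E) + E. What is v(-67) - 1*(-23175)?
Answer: 22505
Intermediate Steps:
v(E) = -7*E/6 - E²/6 (v(E) = -((E² + 6*E) + E)/6 = -(E² + 7*E)/6 = -7*E/6 - E²/6)
v(-67) - 1*(-23175) = -⅙*(-67)*(7 - 67) - 1*(-23175) = -⅙*(-67)*(-60) + 23175 = -670 + 23175 = 22505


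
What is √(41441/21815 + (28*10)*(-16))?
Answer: I*√2131102092585/21815 ≈ 66.919*I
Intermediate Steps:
√(41441/21815 + (28*10)*(-16)) = √(41441*(1/21815) + 280*(-16)) = √(41441/21815 - 4480) = √(-97689759/21815) = I*√2131102092585/21815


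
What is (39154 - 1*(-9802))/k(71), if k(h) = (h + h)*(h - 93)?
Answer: -12239/781 ≈ -15.671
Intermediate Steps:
k(h) = 2*h*(-93 + h) (k(h) = (2*h)*(-93 + h) = 2*h*(-93 + h))
(39154 - 1*(-9802))/k(71) = (39154 - 1*(-9802))/((2*71*(-93 + 71))) = (39154 + 9802)/((2*71*(-22))) = 48956/(-3124) = 48956*(-1/3124) = -12239/781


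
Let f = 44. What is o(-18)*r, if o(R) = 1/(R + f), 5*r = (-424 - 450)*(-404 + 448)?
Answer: -19228/65 ≈ -295.82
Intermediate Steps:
r = -38456/5 (r = ((-424 - 450)*(-404 + 448))/5 = (-874*44)/5 = (⅕)*(-38456) = -38456/5 ≈ -7691.2)
o(R) = 1/(44 + R) (o(R) = 1/(R + 44) = 1/(44 + R))
o(-18)*r = -38456/5/(44 - 18) = -38456/5/26 = (1/26)*(-38456/5) = -19228/65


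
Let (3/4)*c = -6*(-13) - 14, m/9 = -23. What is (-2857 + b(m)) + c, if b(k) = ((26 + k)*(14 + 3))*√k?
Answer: -8315/3 - 9231*I*√23 ≈ -2771.7 - 44270.0*I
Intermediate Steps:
m = -207 (m = 9*(-23) = -207)
b(k) = √k*(442 + 17*k) (b(k) = ((26 + k)*17)*√k = (442 + 17*k)*√k = √k*(442 + 17*k))
c = 256/3 (c = 4*(-6*(-13) - 14)/3 = 4*(78 - 14)/3 = (4/3)*64 = 256/3 ≈ 85.333)
(-2857 + b(m)) + c = (-2857 + 17*√(-207)*(26 - 207)) + 256/3 = (-2857 + 17*(3*I*√23)*(-181)) + 256/3 = (-2857 - 9231*I*√23) + 256/3 = -8315/3 - 9231*I*√23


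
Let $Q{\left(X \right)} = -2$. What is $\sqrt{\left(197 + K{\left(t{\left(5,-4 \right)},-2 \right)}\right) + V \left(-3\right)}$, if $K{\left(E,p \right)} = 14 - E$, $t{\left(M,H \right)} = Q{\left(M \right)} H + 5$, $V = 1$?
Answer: $\sqrt{195} \approx 13.964$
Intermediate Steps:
$t{\left(M,H \right)} = 5 - 2 H$ ($t{\left(M,H \right)} = - 2 H + 5 = 5 - 2 H$)
$\sqrt{\left(197 + K{\left(t{\left(5,-4 \right)},-2 \right)}\right) + V \left(-3\right)} = \sqrt{\left(197 + \left(14 - \left(5 - -8\right)\right)\right) + 1 \left(-3\right)} = \sqrt{\left(197 + \left(14 - \left(5 + 8\right)\right)\right) - 3} = \sqrt{\left(197 + \left(14 - 13\right)\right) - 3} = \sqrt{\left(197 + 1\right) - 3} = \sqrt{198 - 3} = \sqrt{195}$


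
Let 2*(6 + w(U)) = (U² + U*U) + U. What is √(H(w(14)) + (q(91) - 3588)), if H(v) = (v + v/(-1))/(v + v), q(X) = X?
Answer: I*√3497 ≈ 59.135*I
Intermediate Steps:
w(U) = -6 + U² + U/2 (w(U) = -6 + ((U² + U*U) + U)/2 = -6 + ((U² + U²) + U)/2 = -6 + (2*U² + U)/2 = -6 + (U + 2*U²)/2 = -6 + (U² + U/2) = -6 + U² + U/2)
H(v) = 0 (H(v) = (v + v*(-1))/((2*v)) = (v - v)*(1/(2*v)) = 0*(1/(2*v)) = 0)
√(H(w(14)) + (q(91) - 3588)) = √(0 + (91 - 3588)) = √(0 - 3497) = √(-3497) = I*√3497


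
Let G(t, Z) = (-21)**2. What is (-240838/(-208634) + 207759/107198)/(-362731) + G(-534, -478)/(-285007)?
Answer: -1798669340105617141/1156064250806912614622 ≈ -0.0015559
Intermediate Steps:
G(t, Z) = 441
(-240838/(-208634) + 207759/107198)/(-362731) + G(-534, -478)/(-285007) = (-240838/(-208634) + 207759/107198)/(-362731) + 441/(-285007) = (-240838*(-1/208634) + 207759*(1/107198))*(-1/362731) + 441*(-1/285007) = (120419/104317 + 207759/107198)*(-1/362731) - 441/285007 = (34581471565/11182573766)*(-1/362731) - 441/285007 = -34581471565/4056266164714946 - 441/285007 = -1798669340105617141/1156064250806912614622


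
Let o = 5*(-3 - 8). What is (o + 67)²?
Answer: 144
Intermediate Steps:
o = -55 (o = 5*(-11) = -55)
(o + 67)² = (-55 + 67)² = 12² = 144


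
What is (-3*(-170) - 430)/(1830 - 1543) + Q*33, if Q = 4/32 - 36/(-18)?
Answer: 161647/2296 ≈ 70.404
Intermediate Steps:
Q = 17/8 (Q = 4*(1/32) - 36*(-1/18) = 1/8 + 2 = 17/8 ≈ 2.1250)
(-3*(-170) - 430)/(1830 - 1543) + Q*33 = (-3*(-170) - 430)/(1830 - 1543) + (17/8)*33 = (510 - 430)/287 + 561/8 = 80*(1/287) + 561/8 = 80/287 + 561/8 = 161647/2296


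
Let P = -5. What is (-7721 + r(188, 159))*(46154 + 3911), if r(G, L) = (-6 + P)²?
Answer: -380494000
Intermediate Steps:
r(G, L) = 121 (r(G, L) = (-6 - 5)² = (-11)² = 121)
(-7721 + r(188, 159))*(46154 + 3911) = (-7721 + 121)*(46154 + 3911) = -7600*50065 = -380494000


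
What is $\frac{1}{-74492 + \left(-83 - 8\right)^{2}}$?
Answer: $- \frac{1}{66211} \approx -1.5103 \cdot 10^{-5}$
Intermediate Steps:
$\frac{1}{-74492 + \left(-83 - 8\right)^{2}} = \frac{1}{-74492 + \left(-91\right)^{2}} = \frac{1}{-74492 + 8281} = \frac{1}{-66211} = - \frac{1}{66211}$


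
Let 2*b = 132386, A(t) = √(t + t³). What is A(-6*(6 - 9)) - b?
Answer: -66193 + 15*√26 ≈ -66117.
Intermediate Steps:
b = 66193 (b = (½)*132386 = 66193)
A(-6*(6 - 9)) - b = √(-6*(6 - 9) + (-6*(6 - 9))³) - 1*66193 = √(-6*(-3) + (-6*(-3))³) - 66193 = √(18 + 18³) - 66193 = √(18 + 5832) - 66193 = √5850 - 66193 = 15*√26 - 66193 = -66193 + 15*√26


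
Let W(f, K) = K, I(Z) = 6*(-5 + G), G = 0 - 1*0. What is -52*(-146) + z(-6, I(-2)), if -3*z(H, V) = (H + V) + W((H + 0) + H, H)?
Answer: 7606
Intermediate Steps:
G = 0 (G = 0 + 0 = 0)
I(Z) = -30 (I(Z) = 6*(-5 + 0) = 6*(-5) = -30)
z(H, V) = -2*H/3 - V/3 (z(H, V) = -((H + V) + H)/3 = -(V + 2*H)/3 = -2*H/3 - V/3)
-52*(-146) + z(-6, I(-2)) = -52*(-146) + (-2/3*(-6) - 1/3*(-30)) = 7592 + (4 + 10) = 7592 + 14 = 7606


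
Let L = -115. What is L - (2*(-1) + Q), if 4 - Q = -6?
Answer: -123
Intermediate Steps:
Q = 10 (Q = 4 - 1*(-6) = 4 + 6 = 10)
L - (2*(-1) + Q) = -115 - (2*(-1) + 10) = -115 - (-2 + 10) = -115 - 1*8 = -115 - 8 = -123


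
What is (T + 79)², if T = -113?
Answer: 1156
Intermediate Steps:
(T + 79)² = (-113 + 79)² = (-34)² = 1156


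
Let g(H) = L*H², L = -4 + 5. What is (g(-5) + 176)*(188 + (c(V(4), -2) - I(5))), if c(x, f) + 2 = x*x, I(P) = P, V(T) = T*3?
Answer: 65325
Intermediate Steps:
V(T) = 3*T
c(x, f) = -2 + x² (c(x, f) = -2 + x*x = -2 + x²)
L = 1
g(H) = H² (g(H) = 1*H² = H²)
(g(-5) + 176)*(188 + (c(V(4), -2) - I(5))) = ((-5)² + 176)*(188 + ((-2 + (3*4)²) - 1*5)) = (25 + 176)*(188 + ((-2 + 12²) - 5)) = 201*(188 + ((-2 + 144) - 5)) = 201*(188 + (142 - 5)) = 201*(188 + 137) = 201*325 = 65325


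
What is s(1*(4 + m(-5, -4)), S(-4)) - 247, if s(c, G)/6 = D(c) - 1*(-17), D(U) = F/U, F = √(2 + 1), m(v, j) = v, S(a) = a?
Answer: -145 - 6*√3 ≈ -155.39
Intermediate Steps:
F = √3 ≈ 1.7320
D(U) = √3/U
s(c, G) = 102 + 6*√3/c (s(c, G) = 6*(√3/c - 1*(-17)) = 6*(√3/c + 17) = 6*(17 + √3/c) = 102 + 6*√3/c)
s(1*(4 + m(-5, -4)), S(-4)) - 247 = (102 + 6*√3/((1*(4 - 5)))) - 247 = (102 + 6*√3/((1*(-1)))) - 247 = (102 + 6*√3/(-1)) - 247 = (102 + 6*√3*(-1)) - 247 = (102 - 6*√3) - 247 = -145 - 6*√3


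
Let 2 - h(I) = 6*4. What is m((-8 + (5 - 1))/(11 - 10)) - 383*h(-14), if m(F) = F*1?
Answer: 8422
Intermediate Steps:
h(I) = -22 (h(I) = 2 - 6*4 = 2 - 1*24 = 2 - 24 = -22)
m(F) = F
m((-8 + (5 - 1))/(11 - 10)) - 383*h(-14) = (-8 + (5 - 1))/(11 - 10) - 383*(-22) = (-8 + 4)/1 + 8426 = -4*1 + 8426 = -4 + 8426 = 8422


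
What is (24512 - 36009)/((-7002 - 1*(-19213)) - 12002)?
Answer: -11497/209 ≈ -55.010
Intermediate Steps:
(24512 - 36009)/((-7002 - 1*(-19213)) - 12002) = -11497/((-7002 + 19213) - 12002) = -11497/(12211 - 12002) = -11497/209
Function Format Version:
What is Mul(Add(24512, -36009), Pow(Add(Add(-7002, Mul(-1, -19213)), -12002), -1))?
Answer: Rational(-11497, 209) ≈ -55.010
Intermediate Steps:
Mul(Add(24512, -36009), Pow(Add(Add(-7002, Mul(-1, -19213)), -12002), -1)) = Mul(-11497, Pow(Add(Add(-7002, 19213), -12002), -1)) = Mul(-11497, Pow(Add(12211, -12002), -1)) = Mul(-11497, Pow(209, -1)) = Mul(-11497, Rational(1, 209)) = Rational(-11497, 209)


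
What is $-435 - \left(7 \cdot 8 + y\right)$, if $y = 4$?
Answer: $-495$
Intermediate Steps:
$-435 - \left(7 \cdot 8 + y\right) = -435 - \left(7 \cdot 8 + 4\right) = -435 - \left(56 + 4\right) = -435 - 60 = -495$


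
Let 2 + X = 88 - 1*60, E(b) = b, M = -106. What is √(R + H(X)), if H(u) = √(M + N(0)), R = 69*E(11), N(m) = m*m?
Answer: √(759 + I*√106) ≈ 27.551 + 0.1868*I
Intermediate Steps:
N(m) = m²
X = 26 (X = -2 + (88 - 1*60) = -2 + (88 - 60) = -2 + 28 = 26)
R = 759 (R = 69*11 = 759)
H(u) = I*√106 (H(u) = √(-106 + 0²) = √(-106 + 0) = √(-106) = I*√106)
√(R + H(X)) = √(759 + I*√106)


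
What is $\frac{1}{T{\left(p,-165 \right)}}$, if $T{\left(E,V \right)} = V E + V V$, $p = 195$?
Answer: $- \frac{1}{4950} \approx -0.00020202$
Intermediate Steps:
$T{\left(E,V \right)} = V^{2} + E V$ ($T{\left(E,V \right)} = E V + V^{2} = V^{2} + E V$)
$\frac{1}{T{\left(p,-165 \right)}} = \frac{1}{\left(-165\right) \left(195 - 165\right)} = \frac{1}{\left(-165\right) 30} = \frac{1}{-4950} = - \frac{1}{4950}$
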